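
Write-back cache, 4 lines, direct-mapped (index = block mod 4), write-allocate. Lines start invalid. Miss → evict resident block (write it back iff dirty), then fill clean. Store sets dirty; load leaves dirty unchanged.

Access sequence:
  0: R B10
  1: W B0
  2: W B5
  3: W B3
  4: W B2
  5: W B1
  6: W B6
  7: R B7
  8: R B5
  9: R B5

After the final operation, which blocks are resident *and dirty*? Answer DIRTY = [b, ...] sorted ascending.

DIRTY = [0, 6]

0: R B10 → L2 miss [-]
1: W B0 → L0 miss [D]
2: W B5 → L1 miss [D]
3: W B3 → L3 miss [D]
4: W B2 → L2 miss [D]
5: W B1 → L1 miss wb→B5 [D]
6: W B6 → L2 miss wb→B2 [D]
7: R B7 → L3 miss wb→B3 [-]
8: R B5 → L1 miss wb→B1 [-]
9: R B5 → L1 hit [-]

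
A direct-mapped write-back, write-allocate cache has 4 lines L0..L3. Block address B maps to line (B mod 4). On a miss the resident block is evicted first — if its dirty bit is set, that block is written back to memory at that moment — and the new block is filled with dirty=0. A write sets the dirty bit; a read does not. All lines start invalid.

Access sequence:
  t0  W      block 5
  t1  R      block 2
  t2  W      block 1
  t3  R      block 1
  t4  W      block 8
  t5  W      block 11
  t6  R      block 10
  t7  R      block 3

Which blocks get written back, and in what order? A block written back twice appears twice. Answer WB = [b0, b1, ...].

0: W B5 -> L1 miss  d=D]
1: R B2 -> L2 miss  d=-]
2: W B1 -> L1 miss wb->B5  d=D]
3: R B1 -> L1 hit  d=D]
4: W B8 -> L0 miss  d=D]
5: W B11 -> L3 miss  d=D]
6: R B10 -> L2 miss  d=-]
7: R B3 -> L3 miss wb->B11  d=-]

WB = [5, 11]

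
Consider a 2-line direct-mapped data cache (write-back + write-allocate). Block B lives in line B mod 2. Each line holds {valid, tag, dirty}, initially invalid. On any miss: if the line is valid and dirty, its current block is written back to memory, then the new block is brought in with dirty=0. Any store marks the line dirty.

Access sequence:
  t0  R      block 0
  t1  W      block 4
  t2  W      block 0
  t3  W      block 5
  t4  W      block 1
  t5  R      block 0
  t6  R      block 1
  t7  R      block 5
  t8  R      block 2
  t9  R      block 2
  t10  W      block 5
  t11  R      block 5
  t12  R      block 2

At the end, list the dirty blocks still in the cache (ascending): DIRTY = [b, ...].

DIRTY = [5]

0: R B0 → L0 miss [-]
1: W B4 → L0 miss [D]
2: W B0 → L0 miss wb→B4 [D]
3: W B5 → L1 miss [D]
4: W B1 → L1 miss wb→B5 [D]
5: R B0 → L0 hit [D]
6: R B1 → L1 hit [D]
7: R B5 → L1 miss wb→B1 [-]
8: R B2 → L0 miss wb→B0 [-]
9: R B2 → L0 hit [-]
10: W B5 → L1 hit [D]
11: R B5 → L1 hit [D]
12: R B2 → L0 hit [-]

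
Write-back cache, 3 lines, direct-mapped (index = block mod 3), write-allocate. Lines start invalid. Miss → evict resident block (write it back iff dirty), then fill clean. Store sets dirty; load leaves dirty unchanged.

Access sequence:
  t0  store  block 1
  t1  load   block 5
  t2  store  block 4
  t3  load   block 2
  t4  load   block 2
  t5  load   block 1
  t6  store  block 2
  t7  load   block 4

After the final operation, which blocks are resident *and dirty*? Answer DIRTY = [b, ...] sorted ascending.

DIRTY = [2]

  0 | W B1 → L1 miss [D]
  1 | R B5 → L2 miss [-]
  2 | W B4 → L1 miss wb→B1 [D]
  3 | R B2 → L2 miss [-]
  4 | R B2 → L2 hit [-]
  5 | R B1 → L1 miss wb→B4 [-]
  6 | W B2 → L2 hit [D]
  7 | R B4 → L1 miss [-]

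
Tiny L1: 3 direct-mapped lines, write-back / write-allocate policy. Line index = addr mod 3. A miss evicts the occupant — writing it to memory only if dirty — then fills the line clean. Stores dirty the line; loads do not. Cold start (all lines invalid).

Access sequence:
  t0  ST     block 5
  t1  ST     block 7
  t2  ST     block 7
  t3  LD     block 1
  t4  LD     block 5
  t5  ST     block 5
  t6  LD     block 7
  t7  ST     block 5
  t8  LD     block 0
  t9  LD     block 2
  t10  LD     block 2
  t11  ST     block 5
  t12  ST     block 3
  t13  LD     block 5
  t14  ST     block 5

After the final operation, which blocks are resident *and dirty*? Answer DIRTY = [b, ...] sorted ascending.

  0 | W B5 → L2 miss [D]
  1 | W B7 → L1 miss [D]
  2 | W B7 → L1 hit [D]
  3 | R B1 → L1 miss wb→B7 [-]
  4 | R B5 → L2 hit [D]
  5 | W B5 → L2 hit [D]
  6 | R B7 → L1 miss [-]
  7 | W B5 → L2 hit [D]
  8 | R B0 → L0 miss [-]
  9 | R B2 → L2 miss wb→B5 [-]
  10 | R B2 → L2 hit [-]
  11 | W B5 → L2 miss [D]
  12 | W B3 → L0 miss [D]
  13 | R B5 → L2 hit [D]
  14 | W B5 → L2 hit [D]

DIRTY = [3, 5]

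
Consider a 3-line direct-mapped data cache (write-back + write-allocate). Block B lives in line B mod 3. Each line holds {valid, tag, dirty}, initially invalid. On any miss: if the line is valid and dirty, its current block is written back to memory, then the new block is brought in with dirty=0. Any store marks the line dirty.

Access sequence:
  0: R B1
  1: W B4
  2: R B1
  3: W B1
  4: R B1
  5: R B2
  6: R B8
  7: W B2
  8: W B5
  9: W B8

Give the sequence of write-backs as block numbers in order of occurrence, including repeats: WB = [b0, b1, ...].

0: R B1 → L1 miss [-]
1: W B4 → L1 miss [D]
2: R B1 → L1 miss wb→B4 [-]
3: W B1 → L1 hit [D]
4: R B1 → L1 hit [D]
5: R B2 → L2 miss [-]
6: R B8 → L2 miss [-]
7: W B2 → L2 miss [D]
8: W B5 → L2 miss wb→B2 [D]
9: W B8 → L2 miss wb→B5 [D]

WB = [4, 2, 5]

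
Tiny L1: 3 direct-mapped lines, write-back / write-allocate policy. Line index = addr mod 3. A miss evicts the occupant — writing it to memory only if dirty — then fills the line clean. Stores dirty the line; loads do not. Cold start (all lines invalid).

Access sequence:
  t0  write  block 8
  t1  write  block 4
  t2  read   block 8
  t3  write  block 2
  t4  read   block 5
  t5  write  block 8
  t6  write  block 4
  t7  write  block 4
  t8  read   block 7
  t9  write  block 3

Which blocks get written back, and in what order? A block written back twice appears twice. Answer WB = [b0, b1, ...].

  0 | W B8 → L2 miss [D]
  1 | W B4 → L1 miss [D]
  2 | R B8 → L2 hit [D]
  3 | W B2 → L2 miss wb→B8 [D]
  4 | R B5 → L2 miss wb→B2 [-]
  5 | W B8 → L2 miss [D]
  6 | W B4 → L1 hit [D]
  7 | W B4 → L1 hit [D]
  8 | R B7 → L1 miss wb→B4 [-]
  9 | W B3 → L0 miss [D]

WB = [8, 2, 4]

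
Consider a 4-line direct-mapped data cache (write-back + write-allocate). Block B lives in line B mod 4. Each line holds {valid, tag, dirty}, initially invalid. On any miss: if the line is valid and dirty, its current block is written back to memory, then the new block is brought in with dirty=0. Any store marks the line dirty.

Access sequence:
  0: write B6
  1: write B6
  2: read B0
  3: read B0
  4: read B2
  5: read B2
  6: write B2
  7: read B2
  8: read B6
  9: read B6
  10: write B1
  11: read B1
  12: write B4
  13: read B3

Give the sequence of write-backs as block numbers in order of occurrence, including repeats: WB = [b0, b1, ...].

WB = [6, 2]

  0 | W B6 → L2 miss [D]
  1 | W B6 → L2 hit [D]
  2 | R B0 → L0 miss [-]
  3 | R B0 → L0 hit [-]
  4 | R B2 → L2 miss wb→B6 [-]
  5 | R B2 → L2 hit [-]
  6 | W B2 → L2 hit [D]
  7 | R B2 → L2 hit [D]
  8 | R B6 → L2 miss wb→B2 [-]
  9 | R B6 → L2 hit [-]
  10 | W B1 → L1 miss [D]
  11 | R B1 → L1 hit [D]
  12 | W B4 → L0 miss [D]
  13 | R B3 → L3 miss [-]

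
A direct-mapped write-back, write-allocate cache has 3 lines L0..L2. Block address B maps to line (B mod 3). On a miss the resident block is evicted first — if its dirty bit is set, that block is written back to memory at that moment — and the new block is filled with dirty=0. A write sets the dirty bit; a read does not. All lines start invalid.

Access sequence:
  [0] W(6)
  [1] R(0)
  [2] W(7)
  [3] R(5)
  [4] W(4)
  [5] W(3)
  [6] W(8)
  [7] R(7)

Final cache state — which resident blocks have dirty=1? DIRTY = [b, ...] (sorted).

0: W B6 -> L0 miss  d=D]
1: R B0 -> L0 miss wb->B6  d=-]
2: W B7 -> L1 miss  d=D]
3: R B5 -> L2 miss  d=-]
4: W B4 -> L1 miss wb->B7  d=D]
5: W B3 -> L0 miss  d=D]
6: W B8 -> L2 miss  d=D]
7: R B7 -> L1 miss wb->B4  d=-]

DIRTY = [3, 8]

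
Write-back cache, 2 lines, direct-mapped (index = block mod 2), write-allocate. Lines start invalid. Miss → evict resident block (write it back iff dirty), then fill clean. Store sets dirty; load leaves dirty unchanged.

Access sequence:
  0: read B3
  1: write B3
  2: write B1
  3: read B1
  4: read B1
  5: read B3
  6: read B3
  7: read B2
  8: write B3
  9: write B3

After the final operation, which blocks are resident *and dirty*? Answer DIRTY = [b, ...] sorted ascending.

DIRTY = [3]

  0 | R B3 → L1 miss [-]
  1 | W B3 → L1 hit [D]
  2 | W B1 → L1 miss wb→B3 [D]
  3 | R B1 → L1 hit [D]
  4 | R B1 → L1 hit [D]
  5 | R B3 → L1 miss wb→B1 [-]
  6 | R B3 → L1 hit [-]
  7 | R B2 → L0 miss [-]
  8 | W B3 → L1 hit [D]
  9 | W B3 → L1 hit [D]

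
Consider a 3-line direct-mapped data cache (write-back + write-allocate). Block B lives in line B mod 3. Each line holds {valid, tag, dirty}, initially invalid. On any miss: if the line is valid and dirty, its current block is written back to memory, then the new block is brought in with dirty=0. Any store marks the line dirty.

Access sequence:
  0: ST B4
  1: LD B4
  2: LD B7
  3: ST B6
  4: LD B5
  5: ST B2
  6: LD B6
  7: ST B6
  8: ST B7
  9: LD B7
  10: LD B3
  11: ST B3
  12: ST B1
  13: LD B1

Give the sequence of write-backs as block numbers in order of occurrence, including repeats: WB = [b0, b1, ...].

0: W B4 -> L1 miss  d=D]
1: R B4 -> L1 hit  d=D]
2: R B7 -> L1 miss wb->B4  d=-]
3: W B6 -> L0 miss  d=D]
4: R B5 -> L2 miss  d=-]
5: W B2 -> L2 miss  d=D]
6: R B6 -> L0 hit  d=D]
7: W B6 -> L0 hit  d=D]
8: W B7 -> L1 hit  d=D]
9: R B7 -> L1 hit  d=D]
10: R B3 -> L0 miss wb->B6  d=-]
11: W B3 -> L0 hit  d=D]
12: W B1 -> L1 miss wb->B7  d=D]
13: R B1 -> L1 hit  d=D]

WB = [4, 6, 7]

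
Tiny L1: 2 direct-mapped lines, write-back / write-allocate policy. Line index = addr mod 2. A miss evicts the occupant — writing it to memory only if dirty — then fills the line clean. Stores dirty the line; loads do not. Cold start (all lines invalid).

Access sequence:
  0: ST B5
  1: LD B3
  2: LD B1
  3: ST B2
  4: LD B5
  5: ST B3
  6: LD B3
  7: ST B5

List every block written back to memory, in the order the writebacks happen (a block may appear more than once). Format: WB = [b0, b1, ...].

WB = [5, 3]

0: W B5 → L1 miss [D]
1: R B3 → L1 miss wb→B5 [-]
2: R B1 → L1 miss [-]
3: W B2 → L0 miss [D]
4: R B5 → L1 miss [-]
5: W B3 → L1 miss [D]
6: R B3 → L1 hit [D]
7: W B5 → L1 miss wb→B3 [D]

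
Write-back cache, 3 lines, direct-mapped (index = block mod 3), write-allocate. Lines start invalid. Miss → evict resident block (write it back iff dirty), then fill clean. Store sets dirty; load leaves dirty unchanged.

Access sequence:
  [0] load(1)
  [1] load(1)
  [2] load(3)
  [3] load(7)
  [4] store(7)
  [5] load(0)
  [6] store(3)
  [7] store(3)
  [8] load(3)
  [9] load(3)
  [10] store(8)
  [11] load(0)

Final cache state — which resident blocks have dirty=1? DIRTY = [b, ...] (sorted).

0: R B1 -> L1 miss  d=-]
1: R B1 -> L1 hit  d=-]
2: R B3 -> L0 miss  d=-]
3: R B7 -> L1 miss  d=-]
4: W B7 -> L1 hit  d=D]
5: R B0 -> L0 miss  d=-]
6: W B3 -> L0 miss  d=D]
7: W B3 -> L0 hit  d=D]
8: R B3 -> L0 hit  d=D]
9: R B3 -> L0 hit  d=D]
10: W B8 -> L2 miss  d=D]
11: R B0 -> L0 miss wb->B3  d=-]

DIRTY = [7, 8]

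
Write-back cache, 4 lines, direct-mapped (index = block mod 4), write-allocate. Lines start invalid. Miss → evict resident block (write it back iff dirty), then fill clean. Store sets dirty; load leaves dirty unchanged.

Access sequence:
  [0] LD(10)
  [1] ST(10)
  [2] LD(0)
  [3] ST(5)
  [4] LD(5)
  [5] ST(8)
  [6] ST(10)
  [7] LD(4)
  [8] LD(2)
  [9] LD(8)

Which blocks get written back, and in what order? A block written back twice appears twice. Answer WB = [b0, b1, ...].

WB = [8, 10]

  0 | R B10 → L2 miss [-]
  1 | W B10 → L2 hit [D]
  2 | R B0 → L0 miss [-]
  3 | W B5 → L1 miss [D]
  4 | R B5 → L1 hit [D]
  5 | W B8 → L0 miss [D]
  6 | W B10 → L2 hit [D]
  7 | R B4 → L0 miss wb→B8 [-]
  8 | R B2 → L2 miss wb→B10 [-]
  9 | R B8 → L0 miss [-]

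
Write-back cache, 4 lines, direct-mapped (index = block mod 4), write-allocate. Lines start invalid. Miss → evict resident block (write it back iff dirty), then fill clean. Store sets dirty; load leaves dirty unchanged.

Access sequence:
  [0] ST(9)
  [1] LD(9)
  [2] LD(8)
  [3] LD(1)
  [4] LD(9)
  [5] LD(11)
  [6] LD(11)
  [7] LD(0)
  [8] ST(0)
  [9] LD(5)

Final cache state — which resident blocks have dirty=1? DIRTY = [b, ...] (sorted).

DIRTY = [0]

0: W B9 → L1 miss [D]
1: R B9 → L1 hit [D]
2: R B8 → L0 miss [-]
3: R B1 → L1 miss wb→B9 [-]
4: R B9 → L1 miss [-]
5: R B11 → L3 miss [-]
6: R B11 → L3 hit [-]
7: R B0 → L0 miss [-]
8: W B0 → L0 hit [D]
9: R B5 → L1 miss [-]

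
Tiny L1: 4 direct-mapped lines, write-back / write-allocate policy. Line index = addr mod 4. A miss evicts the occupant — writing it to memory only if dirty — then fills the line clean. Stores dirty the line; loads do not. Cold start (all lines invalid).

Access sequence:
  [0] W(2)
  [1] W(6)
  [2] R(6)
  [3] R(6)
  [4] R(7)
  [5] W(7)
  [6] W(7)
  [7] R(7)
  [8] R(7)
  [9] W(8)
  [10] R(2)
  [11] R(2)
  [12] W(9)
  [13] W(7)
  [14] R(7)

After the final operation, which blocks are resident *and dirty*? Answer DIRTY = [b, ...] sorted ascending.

0: W B2 → L2 miss [D]
1: W B6 → L2 miss wb→B2 [D]
2: R B6 → L2 hit [D]
3: R B6 → L2 hit [D]
4: R B7 → L3 miss [-]
5: W B7 → L3 hit [D]
6: W B7 → L3 hit [D]
7: R B7 → L3 hit [D]
8: R B7 → L3 hit [D]
9: W B8 → L0 miss [D]
10: R B2 → L2 miss wb→B6 [-]
11: R B2 → L2 hit [-]
12: W B9 → L1 miss [D]
13: W B7 → L3 hit [D]
14: R B7 → L3 hit [D]

DIRTY = [7, 8, 9]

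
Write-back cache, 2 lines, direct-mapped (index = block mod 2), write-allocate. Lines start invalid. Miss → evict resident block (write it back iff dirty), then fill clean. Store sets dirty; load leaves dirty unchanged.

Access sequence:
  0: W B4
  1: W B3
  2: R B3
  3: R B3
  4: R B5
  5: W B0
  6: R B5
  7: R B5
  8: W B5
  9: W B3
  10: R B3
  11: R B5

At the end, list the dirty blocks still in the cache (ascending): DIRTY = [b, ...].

DIRTY = [0]

  0 | W B4 → L0 miss [D]
  1 | W B3 → L1 miss [D]
  2 | R B3 → L1 hit [D]
  3 | R B3 → L1 hit [D]
  4 | R B5 → L1 miss wb→B3 [-]
  5 | W B0 → L0 miss wb→B4 [D]
  6 | R B5 → L1 hit [-]
  7 | R B5 → L1 hit [-]
  8 | W B5 → L1 hit [D]
  9 | W B3 → L1 miss wb→B5 [D]
  10 | R B3 → L1 hit [D]
  11 | R B5 → L1 miss wb→B3 [-]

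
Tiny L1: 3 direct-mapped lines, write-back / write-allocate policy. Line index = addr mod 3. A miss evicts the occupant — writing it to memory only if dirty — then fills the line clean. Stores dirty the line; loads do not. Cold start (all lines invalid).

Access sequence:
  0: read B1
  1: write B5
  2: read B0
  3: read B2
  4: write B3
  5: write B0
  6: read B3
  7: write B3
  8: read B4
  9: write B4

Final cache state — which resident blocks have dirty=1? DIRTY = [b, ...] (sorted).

  0 | R B1 → L1 miss [-]
  1 | W B5 → L2 miss [D]
  2 | R B0 → L0 miss [-]
  3 | R B2 → L2 miss wb→B5 [-]
  4 | W B3 → L0 miss [D]
  5 | W B0 → L0 miss wb→B3 [D]
  6 | R B3 → L0 miss wb→B0 [-]
  7 | W B3 → L0 hit [D]
  8 | R B4 → L1 miss [-]
  9 | W B4 → L1 hit [D]

DIRTY = [3, 4]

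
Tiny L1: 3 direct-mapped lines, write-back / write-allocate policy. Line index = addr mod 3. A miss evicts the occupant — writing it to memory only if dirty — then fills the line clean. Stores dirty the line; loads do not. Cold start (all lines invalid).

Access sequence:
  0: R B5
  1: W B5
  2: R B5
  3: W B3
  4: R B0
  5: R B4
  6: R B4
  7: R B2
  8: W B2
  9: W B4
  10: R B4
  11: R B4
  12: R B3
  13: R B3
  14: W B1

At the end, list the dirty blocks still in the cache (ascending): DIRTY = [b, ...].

0: R B5 -> L2 miss  d=-]
1: W B5 -> L2 hit  d=D]
2: R B5 -> L2 hit  d=D]
3: W B3 -> L0 miss  d=D]
4: R B0 -> L0 miss wb->B3  d=-]
5: R B4 -> L1 miss  d=-]
6: R B4 -> L1 hit  d=-]
7: R B2 -> L2 miss wb->B5  d=-]
8: W B2 -> L2 hit  d=D]
9: W B4 -> L1 hit  d=D]
10: R B4 -> L1 hit  d=D]
11: R B4 -> L1 hit  d=D]
12: R B3 -> L0 miss  d=-]
13: R B3 -> L0 hit  d=-]
14: W B1 -> L1 miss wb->B4  d=D]

DIRTY = [1, 2]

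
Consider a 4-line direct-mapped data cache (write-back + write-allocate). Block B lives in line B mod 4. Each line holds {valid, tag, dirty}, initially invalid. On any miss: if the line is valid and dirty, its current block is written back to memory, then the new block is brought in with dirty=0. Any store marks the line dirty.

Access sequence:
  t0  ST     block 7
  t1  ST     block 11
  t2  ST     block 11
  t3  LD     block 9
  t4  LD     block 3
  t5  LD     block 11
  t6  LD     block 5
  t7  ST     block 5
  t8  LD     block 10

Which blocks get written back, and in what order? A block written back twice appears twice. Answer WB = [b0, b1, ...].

WB = [7, 11]

  0 | W B7 → L3 miss [D]
  1 | W B11 → L3 miss wb→B7 [D]
  2 | W B11 → L3 hit [D]
  3 | R B9 → L1 miss [-]
  4 | R B3 → L3 miss wb→B11 [-]
  5 | R B11 → L3 miss [-]
  6 | R B5 → L1 miss [-]
  7 | W B5 → L1 hit [D]
  8 | R B10 → L2 miss [-]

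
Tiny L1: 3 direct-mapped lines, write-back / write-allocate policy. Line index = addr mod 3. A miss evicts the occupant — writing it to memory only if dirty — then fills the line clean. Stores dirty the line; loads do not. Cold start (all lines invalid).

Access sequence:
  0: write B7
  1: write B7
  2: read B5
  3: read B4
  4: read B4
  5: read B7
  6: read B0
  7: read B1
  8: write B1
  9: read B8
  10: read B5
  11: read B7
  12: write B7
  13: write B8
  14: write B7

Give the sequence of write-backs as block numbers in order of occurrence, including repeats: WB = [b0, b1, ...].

WB = [7, 1]

0: W B7 → L1 miss [D]
1: W B7 → L1 hit [D]
2: R B5 → L2 miss [-]
3: R B4 → L1 miss wb→B7 [-]
4: R B4 → L1 hit [-]
5: R B7 → L1 miss [-]
6: R B0 → L0 miss [-]
7: R B1 → L1 miss [-]
8: W B1 → L1 hit [D]
9: R B8 → L2 miss [-]
10: R B5 → L2 miss [-]
11: R B7 → L1 miss wb→B1 [-]
12: W B7 → L1 hit [D]
13: W B8 → L2 miss [D]
14: W B7 → L1 hit [D]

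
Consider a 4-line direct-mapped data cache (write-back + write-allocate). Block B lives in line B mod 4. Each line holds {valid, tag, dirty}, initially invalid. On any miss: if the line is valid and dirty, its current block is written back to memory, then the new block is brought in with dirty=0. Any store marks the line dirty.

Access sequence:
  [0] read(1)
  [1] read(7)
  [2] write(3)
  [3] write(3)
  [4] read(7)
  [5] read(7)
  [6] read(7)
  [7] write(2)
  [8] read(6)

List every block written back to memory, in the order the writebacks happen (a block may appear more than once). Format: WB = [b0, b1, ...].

WB = [3, 2]

  0 | R B1 → L1 miss [-]
  1 | R B7 → L3 miss [-]
  2 | W B3 → L3 miss [D]
  3 | W B3 → L3 hit [D]
  4 | R B7 → L3 miss wb→B3 [-]
  5 | R B7 → L3 hit [-]
  6 | R B7 → L3 hit [-]
  7 | W B2 → L2 miss [D]
  8 | R B6 → L2 miss wb→B2 [-]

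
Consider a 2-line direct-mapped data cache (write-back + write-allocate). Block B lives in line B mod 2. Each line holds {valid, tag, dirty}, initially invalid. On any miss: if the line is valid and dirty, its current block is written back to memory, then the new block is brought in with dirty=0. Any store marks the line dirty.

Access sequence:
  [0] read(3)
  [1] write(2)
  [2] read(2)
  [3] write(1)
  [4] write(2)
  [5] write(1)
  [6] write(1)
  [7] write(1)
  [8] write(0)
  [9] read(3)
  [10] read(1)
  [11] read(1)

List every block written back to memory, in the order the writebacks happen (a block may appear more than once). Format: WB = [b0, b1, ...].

0: R B3 -> L1 miss  d=-]
1: W B2 -> L0 miss  d=D]
2: R B2 -> L0 hit  d=D]
3: W B1 -> L1 miss  d=D]
4: W B2 -> L0 hit  d=D]
5: W B1 -> L1 hit  d=D]
6: W B1 -> L1 hit  d=D]
7: W B1 -> L1 hit  d=D]
8: W B0 -> L0 miss wb->B2  d=D]
9: R B3 -> L1 miss wb->B1  d=-]
10: R B1 -> L1 miss  d=-]
11: R B1 -> L1 hit  d=-]

WB = [2, 1]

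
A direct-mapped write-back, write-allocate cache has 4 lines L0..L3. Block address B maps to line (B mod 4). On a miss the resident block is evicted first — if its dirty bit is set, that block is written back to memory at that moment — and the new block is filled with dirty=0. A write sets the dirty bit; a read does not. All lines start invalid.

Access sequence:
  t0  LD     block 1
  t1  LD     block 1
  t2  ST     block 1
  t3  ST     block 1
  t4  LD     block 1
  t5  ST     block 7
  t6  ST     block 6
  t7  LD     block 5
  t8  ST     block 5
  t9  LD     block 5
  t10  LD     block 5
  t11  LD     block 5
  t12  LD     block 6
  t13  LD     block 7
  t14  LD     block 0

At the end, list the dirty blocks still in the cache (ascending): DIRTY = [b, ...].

DIRTY = [5, 6, 7]

0: R B1 → L1 miss [-]
1: R B1 → L1 hit [-]
2: W B1 → L1 hit [D]
3: W B1 → L1 hit [D]
4: R B1 → L1 hit [D]
5: W B7 → L3 miss [D]
6: W B6 → L2 miss [D]
7: R B5 → L1 miss wb→B1 [-]
8: W B5 → L1 hit [D]
9: R B5 → L1 hit [D]
10: R B5 → L1 hit [D]
11: R B5 → L1 hit [D]
12: R B6 → L2 hit [D]
13: R B7 → L3 hit [D]
14: R B0 → L0 miss [-]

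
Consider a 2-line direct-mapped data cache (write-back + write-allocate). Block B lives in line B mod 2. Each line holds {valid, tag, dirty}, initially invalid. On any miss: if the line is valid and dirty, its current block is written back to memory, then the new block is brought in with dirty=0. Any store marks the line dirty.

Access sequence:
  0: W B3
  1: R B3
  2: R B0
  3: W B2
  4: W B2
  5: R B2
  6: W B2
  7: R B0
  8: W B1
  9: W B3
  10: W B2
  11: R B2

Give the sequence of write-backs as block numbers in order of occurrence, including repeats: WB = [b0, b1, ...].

0: W B3 → L1 miss [D]
1: R B3 → L1 hit [D]
2: R B0 → L0 miss [-]
3: W B2 → L0 miss [D]
4: W B2 → L0 hit [D]
5: R B2 → L0 hit [D]
6: W B2 → L0 hit [D]
7: R B0 → L0 miss wb→B2 [-]
8: W B1 → L1 miss wb→B3 [D]
9: W B3 → L1 miss wb→B1 [D]
10: W B2 → L0 miss [D]
11: R B2 → L0 hit [D]

WB = [2, 3, 1]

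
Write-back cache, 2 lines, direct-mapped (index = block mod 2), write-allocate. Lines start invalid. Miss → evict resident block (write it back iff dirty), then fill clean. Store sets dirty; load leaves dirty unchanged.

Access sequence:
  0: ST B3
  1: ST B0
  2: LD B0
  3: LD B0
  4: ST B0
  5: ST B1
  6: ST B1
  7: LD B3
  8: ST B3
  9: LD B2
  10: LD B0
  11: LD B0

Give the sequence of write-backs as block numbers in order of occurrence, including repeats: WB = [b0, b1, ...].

  0 | W B3 → L1 miss [D]
  1 | W B0 → L0 miss [D]
  2 | R B0 → L0 hit [D]
  3 | R B0 → L0 hit [D]
  4 | W B0 → L0 hit [D]
  5 | W B1 → L1 miss wb→B3 [D]
  6 | W B1 → L1 hit [D]
  7 | R B3 → L1 miss wb→B1 [-]
  8 | W B3 → L1 hit [D]
  9 | R B2 → L0 miss wb→B0 [-]
  10 | R B0 → L0 miss [-]
  11 | R B0 → L0 hit [-]

WB = [3, 1, 0]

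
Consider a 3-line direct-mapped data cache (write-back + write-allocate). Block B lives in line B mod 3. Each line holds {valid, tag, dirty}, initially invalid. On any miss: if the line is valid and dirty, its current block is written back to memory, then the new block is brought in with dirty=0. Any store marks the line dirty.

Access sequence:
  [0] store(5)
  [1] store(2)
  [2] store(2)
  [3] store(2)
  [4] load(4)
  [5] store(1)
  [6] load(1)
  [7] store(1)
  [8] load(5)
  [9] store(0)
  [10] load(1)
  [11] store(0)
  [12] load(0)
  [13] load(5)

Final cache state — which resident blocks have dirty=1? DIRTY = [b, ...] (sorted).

DIRTY = [0, 1]

0: W B5 -> L2 miss  d=D]
1: W B2 -> L2 miss wb->B5  d=D]
2: W B2 -> L2 hit  d=D]
3: W B2 -> L2 hit  d=D]
4: R B4 -> L1 miss  d=-]
5: W B1 -> L1 miss  d=D]
6: R B1 -> L1 hit  d=D]
7: W B1 -> L1 hit  d=D]
8: R B5 -> L2 miss wb->B2  d=-]
9: W B0 -> L0 miss  d=D]
10: R B1 -> L1 hit  d=D]
11: W B0 -> L0 hit  d=D]
12: R B0 -> L0 hit  d=D]
13: R B5 -> L2 hit  d=-]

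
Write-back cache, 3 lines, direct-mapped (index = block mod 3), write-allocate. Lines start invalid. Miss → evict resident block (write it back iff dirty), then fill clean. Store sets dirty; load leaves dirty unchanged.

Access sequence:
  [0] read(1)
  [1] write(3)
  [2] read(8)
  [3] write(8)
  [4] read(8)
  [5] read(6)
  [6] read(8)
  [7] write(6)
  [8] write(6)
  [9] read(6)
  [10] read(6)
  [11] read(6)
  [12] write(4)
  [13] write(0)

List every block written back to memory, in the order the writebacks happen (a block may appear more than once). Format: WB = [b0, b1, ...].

0: R B1 -> L1 miss  d=-]
1: W B3 -> L0 miss  d=D]
2: R B8 -> L2 miss  d=-]
3: W B8 -> L2 hit  d=D]
4: R B8 -> L2 hit  d=D]
5: R B6 -> L0 miss wb->B3  d=-]
6: R B8 -> L2 hit  d=D]
7: W B6 -> L0 hit  d=D]
8: W B6 -> L0 hit  d=D]
9: R B6 -> L0 hit  d=D]
10: R B6 -> L0 hit  d=D]
11: R B6 -> L0 hit  d=D]
12: W B4 -> L1 miss  d=D]
13: W B0 -> L0 miss wb->B6  d=D]

WB = [3, 6]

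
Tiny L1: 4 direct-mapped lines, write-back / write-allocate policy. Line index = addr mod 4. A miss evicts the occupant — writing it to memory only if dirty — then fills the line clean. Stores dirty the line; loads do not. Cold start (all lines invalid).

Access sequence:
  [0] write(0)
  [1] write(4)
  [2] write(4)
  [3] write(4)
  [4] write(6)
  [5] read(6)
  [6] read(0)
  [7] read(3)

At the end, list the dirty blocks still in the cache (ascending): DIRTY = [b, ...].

DIRTY = [6]

0: W B0 → L0 miss [D]
1: W B4 → L0 miss wb→B0 [D]
2: W B4 → L0 hit [D]
3: W B4 → L0 hit [D]
4: W B6 → L2 miss [D]
5: R B6 → L2 hit [D]
6: R B0 → L0 miss wb→B4 [-]
7: R B3 → L3 miss [-]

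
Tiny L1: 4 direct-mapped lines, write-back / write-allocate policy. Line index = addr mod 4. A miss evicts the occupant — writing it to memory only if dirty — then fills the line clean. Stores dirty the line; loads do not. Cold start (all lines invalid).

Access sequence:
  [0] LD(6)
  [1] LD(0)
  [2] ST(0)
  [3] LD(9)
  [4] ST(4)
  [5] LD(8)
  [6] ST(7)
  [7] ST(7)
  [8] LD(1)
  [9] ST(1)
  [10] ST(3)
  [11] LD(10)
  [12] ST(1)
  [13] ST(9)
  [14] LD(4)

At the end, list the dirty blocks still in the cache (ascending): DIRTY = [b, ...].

0: R B6 → L2 miss [-]
1: R B0 → L0 miss [-]
2: W B0 → L0 hit [D]
3: R B9 → L1 miss [-]
4: W B4 → L0 miss wb→B0 [D]
5: R B8 → L0 miss wb→B4 [-]
6: W B7 → L3 miss [D]
7: W B7 → L3 hit [D]
8: R B1 → L1 miss [-]
9: W B1 → L1 hit [D]
10: W B3 → L3 miss wb→B7 [D]
11: R B10 → L2 miss [-]
12: W B1 → L1 hit [D]
13: W B9 → L1 miss wb→B1 [D]
14: R B4 → L0 miss [-]

DIRTY = [3, 9]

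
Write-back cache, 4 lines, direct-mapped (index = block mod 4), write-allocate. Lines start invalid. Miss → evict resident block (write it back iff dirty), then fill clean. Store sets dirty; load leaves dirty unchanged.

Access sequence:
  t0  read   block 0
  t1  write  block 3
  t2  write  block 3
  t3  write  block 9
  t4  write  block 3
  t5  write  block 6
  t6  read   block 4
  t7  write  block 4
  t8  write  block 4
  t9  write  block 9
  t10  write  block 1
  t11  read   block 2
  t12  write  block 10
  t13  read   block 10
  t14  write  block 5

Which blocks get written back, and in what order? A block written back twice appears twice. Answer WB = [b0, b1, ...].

0: R B0 -> L0 miss  d=-]
1: W B3 -> L3 miss  d=D]
2: W B3 -> L3 hit  d=D]
3: W B9 -> L1 miss  d=D]
4: W B3 -> L3 hit  d=D]
5: W B6 -> L2 miss  d=D]
6: R B4 -> L0 miss  d=-]
7: W B4 -> L0 hit  d=D]
8: W B4 -> L0 hit  d=D]
9: W B9 -> L1 hit  d=D]
10: W B1 -> L1 miss wb->B9  d=D]
11: R B2 -> L2 miss wb->B6  d=-]
12: W B10 -> L2 miss  d=D]
13: R B10 -> L2 hit  d=D]
14: W B5 -> L1 miss wb->B1  d=D]

WB = [9, 6, 1]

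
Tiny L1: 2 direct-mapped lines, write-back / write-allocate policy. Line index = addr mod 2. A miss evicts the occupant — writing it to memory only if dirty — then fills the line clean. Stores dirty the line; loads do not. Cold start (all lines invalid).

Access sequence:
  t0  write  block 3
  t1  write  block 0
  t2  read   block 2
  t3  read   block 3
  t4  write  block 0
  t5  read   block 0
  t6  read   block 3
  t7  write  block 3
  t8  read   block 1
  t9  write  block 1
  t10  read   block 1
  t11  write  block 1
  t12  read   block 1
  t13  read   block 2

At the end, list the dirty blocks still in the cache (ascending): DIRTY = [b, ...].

DIRTY = [1]

0: W B3 -> L1 miss  d=D]
1: W B0 -> L0 miss  d=D]
2: R B2 -> L0 miss wb->B0  d=-]
3: R B3 -> L1 hit  d=D]
4: W B0 -> L0 miss  d=D]
5: R B0 -> L0 hit  d=D]
6: R B3 -> L1 hit  d=D]
7: W B3 -> L1 hit  d=D]
8: R B1 -> L1 miss wb->B3  d=-]
9: W B1 -> L1 hit  d=D]
10: R B1 -> L1 hit  d=D]
11: W B1 -> L1 hit  d=D]
12: R B1 -> L1 hit  d=D]
13: R B2 -> L0 miss wb->B0  d=-]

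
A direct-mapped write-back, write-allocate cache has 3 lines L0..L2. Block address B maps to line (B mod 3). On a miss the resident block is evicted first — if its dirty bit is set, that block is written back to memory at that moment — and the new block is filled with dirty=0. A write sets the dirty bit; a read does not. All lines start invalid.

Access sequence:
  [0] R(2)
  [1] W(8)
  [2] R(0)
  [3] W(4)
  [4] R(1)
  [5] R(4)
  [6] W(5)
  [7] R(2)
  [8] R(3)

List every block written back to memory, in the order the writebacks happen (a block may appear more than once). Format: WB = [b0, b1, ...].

WB = [4, 8, 5]

0: R B2 -> L2 miss  d=-]
1: W B8 -> L2 miss  d=D]
2: R B0 -> L0 miss  d=-]
3: W B4 -> L1 miss  d=D]
4: R B1 -> L1 miss wb->B4  d=-]
5: R B4 -> L1 miss  d=-]
6: W B5 -> L2 miss wb->B8  d=D]
7: R B2 -> L2 miss wb->B5  d=-]
8: R B3 -> L0 miss  d=-]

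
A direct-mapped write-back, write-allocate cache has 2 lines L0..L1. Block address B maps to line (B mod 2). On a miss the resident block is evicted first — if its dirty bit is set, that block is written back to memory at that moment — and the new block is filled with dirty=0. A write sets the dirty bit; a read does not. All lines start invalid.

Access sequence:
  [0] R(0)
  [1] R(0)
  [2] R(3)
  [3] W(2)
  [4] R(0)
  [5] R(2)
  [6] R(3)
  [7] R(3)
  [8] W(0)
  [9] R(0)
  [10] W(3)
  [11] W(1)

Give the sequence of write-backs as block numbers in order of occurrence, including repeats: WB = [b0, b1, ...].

WB = [2, 3]

0: R B0 → L0 miss [-]
1: R B0 → L0 hit [-]
2: R B3 → L1 miss [-]
3: W B2 → L0 miss [D]
4: R B0 → L0 miss wb→B2 [-]
5: R B2 → L0 miss [-]
6: R B3 → L1 hit [-]
7: R B3 → L1 hit [-]
8: W B0 → L0 miss [D]
9: R B0 → L0 hit [D]
10: W B3 → L1 hit [D]
11: W B1 → L1 miss wb→B3 [D]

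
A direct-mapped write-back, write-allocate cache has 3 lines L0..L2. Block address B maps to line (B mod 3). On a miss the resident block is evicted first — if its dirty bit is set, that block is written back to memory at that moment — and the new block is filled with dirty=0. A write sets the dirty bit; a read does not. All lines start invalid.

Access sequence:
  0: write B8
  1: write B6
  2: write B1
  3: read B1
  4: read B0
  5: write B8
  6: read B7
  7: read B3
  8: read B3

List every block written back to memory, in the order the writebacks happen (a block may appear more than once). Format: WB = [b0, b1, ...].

WB = [6, 1]

0: W B8 → L2 miss [D]
1: W B6 → L0 miss [D]
2: W B1 → L1 miss [D]
3: R B1 → L1 hit [D]
4: R B0 → L0 miss wb→B6 [-]
5: W B8 → L2 hit [D]
6: R B7 → L1 miss wb→B1 [-]
7: R B3 → L0 miss [-]
8: R B3 → L0 hit [-]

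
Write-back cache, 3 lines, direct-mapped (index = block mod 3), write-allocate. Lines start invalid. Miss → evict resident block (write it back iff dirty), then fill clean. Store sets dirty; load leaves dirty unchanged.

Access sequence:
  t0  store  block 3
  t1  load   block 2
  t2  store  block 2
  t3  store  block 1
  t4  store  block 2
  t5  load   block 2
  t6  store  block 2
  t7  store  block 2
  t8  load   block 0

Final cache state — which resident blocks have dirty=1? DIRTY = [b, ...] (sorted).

0: W B3 -> L0 miss  d=D]
1: R B2 -> L2 miss  d=-]
2: W B2 -> L2 hit  d=D]
3: W B1 -> L1 miss  d=D]
4: W B2 -> L2 hit  d=D]
5: R B2 -> L2 hit  d=D]
6: W B2 -> L2 hit  d=D]
7: W B2 -> L2 hit  d=D]
8: R B0 -> L0 miss wb->B3  d=-]

DIRTY = [1, 2]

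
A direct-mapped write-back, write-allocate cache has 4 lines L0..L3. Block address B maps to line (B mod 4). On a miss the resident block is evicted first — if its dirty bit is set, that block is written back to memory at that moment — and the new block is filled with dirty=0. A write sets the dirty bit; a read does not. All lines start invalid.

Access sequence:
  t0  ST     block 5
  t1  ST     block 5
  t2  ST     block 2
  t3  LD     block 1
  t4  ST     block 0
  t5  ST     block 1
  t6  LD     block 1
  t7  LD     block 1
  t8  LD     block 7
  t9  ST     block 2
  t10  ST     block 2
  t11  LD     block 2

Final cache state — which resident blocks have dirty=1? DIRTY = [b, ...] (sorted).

  0 | W B5 → L1 miss [D]
  1 | W B5 → L1 hit [D]
  2 | W B2 → L2 miss [D]
  3 | R B1 → L1 miss wb→B5 [-]
  4 | W B0 → L0 miss [D]
  5 | W B1 → L1 hit [D]
  6 | R B1 → L1 hit [D]
  7 | R B1 → L1 hit [D]
  8 | R B7 → L3 miss [-]
  9 | W B2 → L2 hit [D]
  10 | W B2 → L2 hit [D]
  11 | R B2 → L2 hit [D]

DIRTY = [0, 1, 2]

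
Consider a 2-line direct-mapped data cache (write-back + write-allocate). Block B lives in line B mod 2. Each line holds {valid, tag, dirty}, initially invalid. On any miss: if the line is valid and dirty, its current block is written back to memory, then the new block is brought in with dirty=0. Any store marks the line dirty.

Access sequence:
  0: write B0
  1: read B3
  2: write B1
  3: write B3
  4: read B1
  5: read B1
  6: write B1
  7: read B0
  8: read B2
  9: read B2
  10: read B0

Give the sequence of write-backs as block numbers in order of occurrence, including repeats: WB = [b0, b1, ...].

0: W B0 → L0 miss [D]
1: R B3 → L1 miss [-]
2: W B1 → L1 miss [D]
3: W B3 → L1 miss wb→B1 [D]
4: R B1 → L1 miss wb→B3 [-]
5: R B1 → L1 hit [-]
6: W B1 → L1 hit [D]
7: R B0 → L0 hit [D]
8: R B2 → L0 miss wb→B0 [-]
9: R B2 → L0 hit [-]
10: R B0 → L0 miss [-]

WB = [1, 3, 0]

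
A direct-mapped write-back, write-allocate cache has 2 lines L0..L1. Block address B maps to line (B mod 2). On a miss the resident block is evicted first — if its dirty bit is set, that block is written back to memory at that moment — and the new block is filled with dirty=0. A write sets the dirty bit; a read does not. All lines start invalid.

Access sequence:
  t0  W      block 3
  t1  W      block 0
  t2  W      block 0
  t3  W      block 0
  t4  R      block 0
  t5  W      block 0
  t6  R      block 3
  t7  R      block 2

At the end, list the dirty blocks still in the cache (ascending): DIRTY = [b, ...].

DIRTY = [3]

0: W B3 → L1 miss [D]
1: W B0 → L0 miss [D]
2: W B0 → L0 hit [D]
3: W B0 → L0 hit [D]
4: R B0 → L0 hit [D]
5: W B0 → L0 hit [D]
6: R B3 → L1 hit [D]
7: R B2 → L0 miss wb→B0 [-]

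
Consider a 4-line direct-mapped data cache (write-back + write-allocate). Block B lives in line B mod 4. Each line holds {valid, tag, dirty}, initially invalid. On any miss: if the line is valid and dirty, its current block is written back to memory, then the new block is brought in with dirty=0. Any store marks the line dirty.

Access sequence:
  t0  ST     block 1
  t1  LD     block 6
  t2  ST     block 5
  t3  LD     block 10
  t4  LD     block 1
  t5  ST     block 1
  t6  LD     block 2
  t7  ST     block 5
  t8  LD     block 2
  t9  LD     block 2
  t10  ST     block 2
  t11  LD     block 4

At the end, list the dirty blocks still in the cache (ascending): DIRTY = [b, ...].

  0 | W B1 → L1 miss [D]
  1 | R B6 → L2 miss [-]
  2 | W B5 → L1 miss wb→B1 [D]
  3 | R B10 → L2 miss [-]
  4 | R B1 → L1 miss wb→B5 [-]
  5 | W B1 → L1 hit [D]
  6 | R B2 → L2 miss [-]
  7 | W B5 → L1 miss wb→B1 [D]
  8 | R B2 → L2 hit [-]
  9 | R B2 → L2 hit [-]
  10 | W B2 → L2 hit [D]
  11 | R B4 → L0 miss [-]

DIRTY = [2, 5]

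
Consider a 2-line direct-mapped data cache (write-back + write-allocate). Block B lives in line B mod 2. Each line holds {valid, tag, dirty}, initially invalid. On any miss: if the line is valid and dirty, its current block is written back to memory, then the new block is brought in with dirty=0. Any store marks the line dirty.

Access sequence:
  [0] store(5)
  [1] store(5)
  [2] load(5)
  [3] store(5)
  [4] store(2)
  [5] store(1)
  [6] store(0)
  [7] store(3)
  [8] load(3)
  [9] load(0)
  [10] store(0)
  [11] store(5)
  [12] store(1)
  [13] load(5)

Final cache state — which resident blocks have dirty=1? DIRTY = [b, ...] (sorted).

  0 | W B5 → L1 miss [D]
  1 | W B5 → L1 hit [D]
  2 | R B5 → L1 hit [D]
  3 | W B5 → L1 hit [D]
  4 | W B2 → L0 miss [D]
  5 | W B1 → L1 miss wb→B5 [D]
  6 | W B0 → L0 miss wb→B2 [D]
  7 | W B3 → L1 miss wb→B1 [D]
  8 | R B3 → L1 hit [D]
  9 | R B0 → L0 hit [D]
  10 | W B0 → L0 hit [D]
  11 | W B5 → L1 miss wb→B3 [D]
  12 | W B1 → L1 miss wb→B5 [D]
  13 | R B5 → L1 miss wb→B1 [-]

DIRTY = [0]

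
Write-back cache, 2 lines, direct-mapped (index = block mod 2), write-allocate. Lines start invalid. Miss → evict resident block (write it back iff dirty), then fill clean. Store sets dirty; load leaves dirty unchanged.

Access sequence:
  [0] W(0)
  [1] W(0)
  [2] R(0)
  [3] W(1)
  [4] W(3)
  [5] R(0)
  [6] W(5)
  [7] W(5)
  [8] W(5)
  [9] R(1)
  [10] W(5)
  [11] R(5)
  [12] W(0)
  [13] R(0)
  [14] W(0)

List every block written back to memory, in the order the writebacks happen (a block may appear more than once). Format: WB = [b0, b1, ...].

WB = [1, 3, 5]

0: W B0 → L0 miss [D]
1: W B0 → L0 hit [D]
2: R B0 → L0 hit [D]
3: W B1 → L1 miss [D]
4: W B3 → L1 miss wb→B1 [D]
5: R B0 → L0 hit [D]
6: W B5 → L1 miss wb→B3 [D]
7: W B5 → L1 hit [D]
8: W B5 → L1 hit [D]
9: R B1 → L1 miss wb→B5 [-]
10: W B5 → L1 miss [D]
11: R B5 → L1 hit [D]
12: W B0 → L0 hit [D]
13: R B0 → L0 hit [D]
14: W B0 → L0 hit [D]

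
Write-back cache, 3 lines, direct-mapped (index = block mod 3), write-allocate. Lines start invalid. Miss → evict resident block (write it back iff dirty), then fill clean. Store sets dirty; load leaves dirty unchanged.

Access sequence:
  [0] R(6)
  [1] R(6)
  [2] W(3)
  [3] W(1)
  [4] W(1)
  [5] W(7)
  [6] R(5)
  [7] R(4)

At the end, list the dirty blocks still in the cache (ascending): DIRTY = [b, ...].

DIRTY = [3]

  0 | R B6 → L0 miss [-]
  1 | R B6 → L0 hit [-]
  2 | W B3 → L0 miss [D]
  3 | W B1 → L1 miss [D]
  4 | W B1 → L1 hit [D]
  5 | W B7 → L1 miss wb→B1 [D]
  6 | R B5 → L2 miss [-]
  7 | R B4 → L1 miss wb→B7 [-]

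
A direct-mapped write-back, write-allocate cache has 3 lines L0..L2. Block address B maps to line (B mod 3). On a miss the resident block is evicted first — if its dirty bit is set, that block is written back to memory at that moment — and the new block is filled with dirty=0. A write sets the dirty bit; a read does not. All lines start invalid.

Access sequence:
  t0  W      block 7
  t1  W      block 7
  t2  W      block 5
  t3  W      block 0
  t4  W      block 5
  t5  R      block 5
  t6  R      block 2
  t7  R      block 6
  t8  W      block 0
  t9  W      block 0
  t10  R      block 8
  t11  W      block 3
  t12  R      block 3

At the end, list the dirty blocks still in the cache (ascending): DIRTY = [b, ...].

DIRTY = [3, 7]

0: W B7 -> L1 miss  d=D]
1: W B7 -> L1 hit  d=D]
2: W B5 -> L2 miss  d=D]
3: W B0 -> L0 miss  d=D]
4: W B5 -> L2 hit  d=D]
5: R B5 -> L2 hit  d=D]
6: R B2 -> L2 miss wb->B5  d=-]
7: R B6 -> L0 miss wb->B0  d=-]
8: W B0 -> L0 miss  d=D]
9: W B0 -> L0 hit  d=D]
10: R B8 -> L2 miss  d=-]
11: W B3 -> L0 miss wb->B0  d=D]
12: R B3 -> L0 hit  d=D]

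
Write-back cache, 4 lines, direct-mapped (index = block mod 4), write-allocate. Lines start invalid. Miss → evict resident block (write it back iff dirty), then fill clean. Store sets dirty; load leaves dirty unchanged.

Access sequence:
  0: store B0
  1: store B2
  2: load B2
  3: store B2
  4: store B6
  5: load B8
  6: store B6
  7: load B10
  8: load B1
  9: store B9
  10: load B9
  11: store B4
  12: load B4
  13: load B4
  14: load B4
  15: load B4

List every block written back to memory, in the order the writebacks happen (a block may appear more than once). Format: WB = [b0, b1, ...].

WB = [2, 0, 6]

  0 | W B0 → L0 miss [D]
  1 | W B2 → L2 miss [D]
  2 | R B2 → L2 hit [D]
  3 | W B2 → L2 hit [D]
  4 | W B6 → L2 miss wb→B2 [D]
  5 | R B8 → L0 miss wb→B0 [-]
  6 | W B6 → L2 hit [D]
  7 | R B10 → L2 miss wb→B6 [-]
  8 | R B1 → L1 miss [-]
  9 | W B9 → L1 miss [D]
  10 | R B9 → L1 hit [D]
  11 | W B4 → L0 miss [D]
  12 | R B4 → L0 hit [D]
  13 | R B4 → L0 hit [D]
  14 | R B4 → L0 hit [D]
  15 | R B4 → L0 hit [D]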